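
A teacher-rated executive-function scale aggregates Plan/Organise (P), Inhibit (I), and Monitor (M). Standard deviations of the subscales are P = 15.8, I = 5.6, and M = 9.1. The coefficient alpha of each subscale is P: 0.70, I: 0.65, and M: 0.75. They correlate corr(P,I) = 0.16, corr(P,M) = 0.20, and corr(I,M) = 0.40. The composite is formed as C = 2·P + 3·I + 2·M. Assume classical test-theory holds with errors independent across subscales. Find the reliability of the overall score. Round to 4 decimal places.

Var(C) = 2²·15.8² + 3²·5.6² + 2²·9.1² + 2·[6·15.8·5.6·0.16 + 4·15.8·9.1·0.20 + 6·5.6·9.1·0.40] = 1612.04 + 644.538 = 2256.58.
Because errors are independent across components, Cov(Tᵢ,Tⱼ) = Cov(Xᵢ,Xⱼ); the off-diagonal part of the true-score variance is the same as above.
True-score variance = [2²·15.8²·0.70 + 3²·5.6²·0.65 + 2²·9.1²·0.75] + 644.538 = 1130.88 + 644.538 = 1775.42.
Reliability = 1775.42 / 2256.58 = 0.7868.

0.7868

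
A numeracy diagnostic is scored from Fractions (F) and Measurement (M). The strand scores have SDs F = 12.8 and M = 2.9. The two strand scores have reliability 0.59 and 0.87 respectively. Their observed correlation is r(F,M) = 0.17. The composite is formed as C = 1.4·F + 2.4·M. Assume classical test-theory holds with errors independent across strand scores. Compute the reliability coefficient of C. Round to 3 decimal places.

Var(C) = 1.4²·12.8² + 2.4²·2.9² + 2·[3.36·12.8·2.9·0.17] = 369.568 + 42.4059 = 411.974.
With uncorrelated errors the cross-covariances are all true-score covariance, so they carry over unchanged; only the diagonal terms shrink to ρᵢσᵢ².
True-score variance = [1.4²·12.8²·0.59 + 2.4²·2.9²·0.87] + 42.4059 = 231.609 + 42.4059 = 274.015.
Reliability = 274.015 / 411.974 = 0.665.

0.665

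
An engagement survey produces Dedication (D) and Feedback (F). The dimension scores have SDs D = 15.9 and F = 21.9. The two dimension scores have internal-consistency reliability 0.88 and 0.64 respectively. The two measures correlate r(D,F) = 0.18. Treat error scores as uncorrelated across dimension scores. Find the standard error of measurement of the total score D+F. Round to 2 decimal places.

Var(total) = 732.42 + 125.356 = 857.776.
True-score variance = 529.423 + 125.356 = 654.779, so reliability = 0.7633.
Error variance = 857.776 − 654.779 = 202.997; SEM = √202.997 = 14.25.

14.25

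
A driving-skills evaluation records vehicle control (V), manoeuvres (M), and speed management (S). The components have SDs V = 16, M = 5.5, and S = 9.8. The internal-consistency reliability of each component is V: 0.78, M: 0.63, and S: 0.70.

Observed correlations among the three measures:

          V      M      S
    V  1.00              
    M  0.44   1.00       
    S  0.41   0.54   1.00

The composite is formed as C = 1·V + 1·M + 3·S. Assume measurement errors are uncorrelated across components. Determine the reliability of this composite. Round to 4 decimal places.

0.8173

Var(C) = 16² + 5.5² + 3²·9.8² + 2·[16·5.5·0.44 + 3·16·9.8·0.41 + 3·5.5·9.8·0.54] = 1150.61 + 637.804 = 1788.41.
Under uncorrelated errors the observed covariances equal the true-score covariances, so only the own-variance terms attenuate.
True-score variance = [16²·0.78 + 5.5²·0.63 + 3²·9.8²·0.70] + 637.804 = 823.789 + 637.804 = 1461.59.
Reliability = 1461.59 / 1788.41 = 0.8173.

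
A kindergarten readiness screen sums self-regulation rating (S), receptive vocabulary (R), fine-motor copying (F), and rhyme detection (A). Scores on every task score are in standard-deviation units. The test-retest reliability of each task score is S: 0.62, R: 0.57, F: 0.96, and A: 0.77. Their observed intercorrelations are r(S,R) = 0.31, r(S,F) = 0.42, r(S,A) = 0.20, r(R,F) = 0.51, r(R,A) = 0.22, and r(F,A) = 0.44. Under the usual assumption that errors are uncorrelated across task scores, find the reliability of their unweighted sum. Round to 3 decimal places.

Var(S+R+F+A) = 4 + 2·[0.31 + 0.42 + 0.20 + 0.51 + 0.22 + 0.44] = 4 + 4.2 = 8.2.
Under uncorrelated errors the observed covariances equal the true-score covariances, so only the own-variance terms attenuate.
True-score variance = [0.62 + 0.57 + 0.96 + 0.77] + 4.2 = 2.92 + 4.2 = 7.12.
Reliability = 7.12 / 8.2 = 0.868.

0.868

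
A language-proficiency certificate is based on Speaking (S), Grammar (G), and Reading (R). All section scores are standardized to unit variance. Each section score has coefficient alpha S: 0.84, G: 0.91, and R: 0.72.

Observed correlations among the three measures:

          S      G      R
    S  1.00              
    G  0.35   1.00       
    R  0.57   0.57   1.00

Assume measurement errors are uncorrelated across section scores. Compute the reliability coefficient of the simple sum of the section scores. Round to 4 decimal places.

Var(S+G+R) = 3 + 2·[0.35 + 0.57 + 0.57] = 3 + 2.98 = 5.98.
Under uncorrelated errors the observed covariances equal the true-score covariances, so only the own-variance terms attenuate.
True-score variance = [0.84 + 0.91 + 0.72] + 2.98 = 2.47 + 2.98 = 5.45.
Reliability = 5.45 / 5.98 = 0.9114.

0.9114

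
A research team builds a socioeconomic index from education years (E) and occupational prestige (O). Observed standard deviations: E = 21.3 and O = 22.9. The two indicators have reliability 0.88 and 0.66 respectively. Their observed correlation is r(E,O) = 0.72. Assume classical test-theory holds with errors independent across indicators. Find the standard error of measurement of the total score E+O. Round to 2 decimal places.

15.26

Var(total) = 978.1 + 702.389 = 1680.49.
True-score variance = 745.358 + 702.389 = 1447.75, so reliability = 0.8615.
Error variance = 1680.49 − 1447.75 = 232.742; SEM = √232.742 = 15.26.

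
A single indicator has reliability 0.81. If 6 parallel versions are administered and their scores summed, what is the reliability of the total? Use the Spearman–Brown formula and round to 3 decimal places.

ρ_k = kρ / (1 + (k−1)ρ) = 6·0.81 / (1 + 5·0.81) = 4.860 / 5.050 = 0.962.

0.962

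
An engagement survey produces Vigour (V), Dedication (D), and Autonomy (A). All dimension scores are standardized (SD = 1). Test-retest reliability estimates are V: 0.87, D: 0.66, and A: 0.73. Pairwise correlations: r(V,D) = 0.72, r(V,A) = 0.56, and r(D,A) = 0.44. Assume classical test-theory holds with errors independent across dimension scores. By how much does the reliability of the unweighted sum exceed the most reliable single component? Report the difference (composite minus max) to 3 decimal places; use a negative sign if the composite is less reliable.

0.015

Var(sum) = 3 + 3.44 = 6.44; true-score variance = 2.26 + 3.44 = 5.7; composite reliability = 0.8851.
Max component reliability = 0.8700.
Difference = 0.8851 − 0.8700 = 0.015.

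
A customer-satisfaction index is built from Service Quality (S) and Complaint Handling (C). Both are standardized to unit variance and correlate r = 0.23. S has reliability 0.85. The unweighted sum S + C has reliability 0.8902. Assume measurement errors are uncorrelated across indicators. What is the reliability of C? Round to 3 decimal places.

0.880

Var(S+C) = 2 + 2·0.23 = 2.460.
True-score variance = ρ_S + ρ_C + 2·0.23, so 0.8902 = (0.85 + ρ_C + 0.46) / 2.460.
ρ_C = 0.8902·2.460 − 0.85 − 0.46 = 0.880.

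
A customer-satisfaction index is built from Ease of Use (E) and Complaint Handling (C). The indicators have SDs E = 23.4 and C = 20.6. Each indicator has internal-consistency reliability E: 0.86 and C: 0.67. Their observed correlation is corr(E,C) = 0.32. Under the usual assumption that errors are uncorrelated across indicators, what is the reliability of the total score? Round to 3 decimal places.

Var(E+C) = 23.4² + 20.6² + 2·[23.4·20.6·0.32] = 971.92 + 308.506 = 1280.43.
Because errors are independent across components, Cov(Tᵢ,Tⱼ) = Cov(Xᵢ,Xⱼ); the off-diagonal part of the true-score variance is the same as above.
True-score variance = [23.4²·0.86 + 20.6²·0.67] + 308.506 = 755.223 + 308.506 = 1063.73.
Reliability = 1063.73 / 1280.43 = 0.831.

0.831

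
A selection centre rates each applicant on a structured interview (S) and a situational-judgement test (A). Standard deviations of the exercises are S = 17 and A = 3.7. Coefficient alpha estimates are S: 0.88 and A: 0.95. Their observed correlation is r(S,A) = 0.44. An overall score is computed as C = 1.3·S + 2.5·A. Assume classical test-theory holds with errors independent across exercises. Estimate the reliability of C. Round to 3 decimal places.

Var(C) = 1.3²·17² + 2.5²·3.7² + 2·[3.25·17·3.7·0.44] = 573.973 + 179.894 = 753.867.
With uncorrelated errors the cross-covariances are all true-score covariance, so they carry over unchanged; only the diagonal terms shrink to ρᵢσᵢ².
True-score variance = [1.3²·17²·0.88 + 2.5²·3.7²·0.95] + 179.894 = 511.085 + 179.894 = 690.979.
Reliability = 690.979 / 753.867 = 0.917.

0.917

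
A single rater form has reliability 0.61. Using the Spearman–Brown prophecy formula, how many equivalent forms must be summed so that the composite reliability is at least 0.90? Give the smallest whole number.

k ≥ ρ*(1−ρ₁)/(ρ₁(1−ρ*)) = 0.90·0.39 / (0.61·0.10) = 5.754.
Smallest integer k = 6.

6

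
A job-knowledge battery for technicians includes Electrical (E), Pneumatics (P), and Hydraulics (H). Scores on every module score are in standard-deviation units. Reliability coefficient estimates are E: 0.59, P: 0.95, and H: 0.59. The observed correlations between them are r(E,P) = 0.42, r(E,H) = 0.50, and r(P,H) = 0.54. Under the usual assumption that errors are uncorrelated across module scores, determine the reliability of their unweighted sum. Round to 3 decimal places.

Var(E+P+H) = 3 + 2·[0.42 + 0.50 + 0.54] = 3 + 2.92 = 5.92.
Because errors are independent across components, Cov(Tᵢ,Tⱼ) = Cov(Xᵢ,Xⱼ); the off-diagonal part of the true-score variance is the same as above.
True-score variance = [0.59 + 0.95 + 0.59] + 2.92 = 2.13 + 2.92 = 5.05.
Reliability = 5.05 / 5.92 = 0.853.

0.853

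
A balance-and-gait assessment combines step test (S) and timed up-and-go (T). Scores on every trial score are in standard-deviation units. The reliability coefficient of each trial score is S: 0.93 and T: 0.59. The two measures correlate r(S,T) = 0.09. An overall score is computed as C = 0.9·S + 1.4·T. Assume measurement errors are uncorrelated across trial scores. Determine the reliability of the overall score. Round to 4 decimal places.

0.7129

Var(C) = 0.9² + 1.4² + 2·[1.26·0.09] = 2.77 + 0.2268 = 2.9968.
Under uncorrelated errors the observed covariances equal the true-score covariances, so only the own-variance terms attenuate.
True-score variance = [0.9²·0.93 + 1.4²·0.59] + 0.2268 = 1.9097 + 0.2268 = 2.1365.
Reliability = 2.1365 / 2.9968 = 0.7129.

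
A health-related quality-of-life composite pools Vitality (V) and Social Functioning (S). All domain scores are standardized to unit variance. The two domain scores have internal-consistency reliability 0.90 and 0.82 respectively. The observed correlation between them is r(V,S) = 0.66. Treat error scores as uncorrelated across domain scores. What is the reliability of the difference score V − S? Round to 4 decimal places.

Var(V−S) = 1 + 1 − 2·0.66 = 2 − 1.32 = 0.68.
Because errors are independent across components, Cov(Tᵢ,Tⱼ) = Cov(Xᵢ,Xⱼ); the off-diagonal part of the true-score variance is the same as above.
True-score variance = [0.90 + 0.82] − 1.32 = 1.72 − 1.32 = 0.4.
Reliability = 0.4 / 0.68 = 0.5882.

0.5882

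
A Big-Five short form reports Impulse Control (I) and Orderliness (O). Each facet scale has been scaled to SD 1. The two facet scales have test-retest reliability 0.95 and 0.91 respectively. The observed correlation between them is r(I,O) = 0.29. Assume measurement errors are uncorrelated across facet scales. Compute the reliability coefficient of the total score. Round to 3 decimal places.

Var(I+O) = 2 + 2·[0.29] = 2 + 0.58 = 2.58.
Under uncorrelated errors the observed covariances equal the true-score covariances, so only the own-variance terms attenuate.
True-score variance = [0.95 + 0.91] + 0.58 = 1.86 + 0.58 = 2.44.
Reliability = 2.44 / 2.58 = 0.946.

0.946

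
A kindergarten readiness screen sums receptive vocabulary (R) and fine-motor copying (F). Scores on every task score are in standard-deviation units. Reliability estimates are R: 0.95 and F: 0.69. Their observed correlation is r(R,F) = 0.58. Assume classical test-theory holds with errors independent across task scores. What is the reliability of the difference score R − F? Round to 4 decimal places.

0.5714

Var(R−F) = 1 + 1 − 2·0.58 = 2 − 1.16 = 0.84.
Under uncorrelated errors the observed covariances equal the true-score covariances, so only the own-variance terms attenuate.
True-score variance = [0.95 + 0.69] − 1.16 = 1.64 − 1.16 = 0.48.
Reliability = 0.48 / 0.84 = 0.5714.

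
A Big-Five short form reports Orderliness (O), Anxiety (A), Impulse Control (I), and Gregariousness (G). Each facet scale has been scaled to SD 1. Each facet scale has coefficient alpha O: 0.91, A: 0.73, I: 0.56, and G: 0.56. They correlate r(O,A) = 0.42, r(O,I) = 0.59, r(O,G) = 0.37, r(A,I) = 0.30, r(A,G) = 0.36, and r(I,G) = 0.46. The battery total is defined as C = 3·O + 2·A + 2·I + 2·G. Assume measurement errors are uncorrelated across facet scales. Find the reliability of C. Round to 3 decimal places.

0.884

Var(C) = 3² + 2² + 2² + 2² + 2·[6·0.42 + 6·0.59 + 6·0.37 + 4·0.30 + 4·0.36 + 4·0.46] = 21 + 25.52 = 46.52.
Because errors are independent across components, Cov(Tᵢ,Tⱼ) = Cov(Xᵢ,Xⱼ); the off-diagonal part of the true-score variance is the same as above.
True-score variance = [3²·0.91 + 2²·0.73 + 2²·0.56 + 2²·0.56] + 25.52 = 15.59 + 25.52 = 41.11.
Reliability = 41.11 / 46.52 = 0.884.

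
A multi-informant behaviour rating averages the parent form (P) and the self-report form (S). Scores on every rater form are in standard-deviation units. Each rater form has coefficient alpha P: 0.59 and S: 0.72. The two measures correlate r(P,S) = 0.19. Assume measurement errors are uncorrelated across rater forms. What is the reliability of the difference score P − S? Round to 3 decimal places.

Var(P−S) = 1 + 1 − 2·0.19 = 2 − 0.38 = 1.62.
Under uncorrelated errors the observed covariances equal the true-score covariances, so only the own-variance terms attenuate.
True-score variance = [0.59 + 0.72] − 0.38 = 1.31 − 0.38 = 0.93.
Reliability = 0.93 / 1.62 = 0.574.

0.574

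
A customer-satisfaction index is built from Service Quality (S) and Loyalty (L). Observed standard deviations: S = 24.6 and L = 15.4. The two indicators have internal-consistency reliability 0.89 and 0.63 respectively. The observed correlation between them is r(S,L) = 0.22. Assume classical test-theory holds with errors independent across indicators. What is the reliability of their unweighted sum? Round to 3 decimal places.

Var(S+L) = 24.6² + 15.4² + 2·[24.6·15.4·0.22] = 842.32 + 166.69 = 1009.01.
With uncorrelated errors the cross-covariances are all true-score covariance, so they carry over unchanged; only the diagonal terms shrink to ρᵢσᵢ².
True-score variance = [24.6²·0.89 + 15.4²·0.63] + 166.69 = 688.003 + 166.69 = 854.693.
Reliability = 854.693 / 1009.01 = 0.847.

0.847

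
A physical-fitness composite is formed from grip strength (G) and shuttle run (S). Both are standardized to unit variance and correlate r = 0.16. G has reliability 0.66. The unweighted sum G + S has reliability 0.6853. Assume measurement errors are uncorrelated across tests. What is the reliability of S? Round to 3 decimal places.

0.610

Var(G+S) = 2 + 2·0.16 = 2.320.
True-score variance = ρ_G + ρ_S + 2·0.16, so 0.6853 = (0.66 + ρ_S + 0.32) / 2.320.
ρ_S = 0.6853·2.320 − 0.66 − 0.32 = 0.610.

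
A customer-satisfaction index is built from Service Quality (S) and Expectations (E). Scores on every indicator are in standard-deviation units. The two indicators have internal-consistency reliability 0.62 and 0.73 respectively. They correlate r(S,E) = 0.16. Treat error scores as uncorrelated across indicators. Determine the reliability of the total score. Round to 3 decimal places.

0.720

Var(S+E) = 2 + 2·[0.16] = 2 + 0.32 = 2.32.
Because errors are independent across components, Cov(Tᵢ,Tⱼ) = Cov(Xᵢ,Xⱼ); the off-diagonal part of the true-score variance is the same as above.
True-score variance = [0.62 + 0.73] + 0.32 = 1.35 + 0.32 = 1.67.
Reliability = 1.67 / 2.32 = 0.720.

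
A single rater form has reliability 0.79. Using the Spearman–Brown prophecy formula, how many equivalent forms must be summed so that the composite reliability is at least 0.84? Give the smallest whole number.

k ≥ ρ*(1−ρ₁)/(ρ₁(1−ρ*)) = 0.84·0.21 / (0.79·0.16) = 1.396.
Smallest integer k = 2.

2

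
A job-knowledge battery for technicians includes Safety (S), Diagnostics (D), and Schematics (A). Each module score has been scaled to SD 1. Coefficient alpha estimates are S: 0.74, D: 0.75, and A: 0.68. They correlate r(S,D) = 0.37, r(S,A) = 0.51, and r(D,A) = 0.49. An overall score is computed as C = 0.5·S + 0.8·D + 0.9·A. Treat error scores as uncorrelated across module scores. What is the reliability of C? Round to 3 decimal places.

Var(C) = 0.5² + 0.8² + 0.9² + 2·[0.4·0.37 + 0.45·0.51 + 0.72·0.49] = 1.7 + 1.4606 = 3.1606.
Under uncorrelated errors the observed covariances equal the true-score covariances, so only the own-variance terms attenuate.
True-score variance = [0.5²·0.74 + 0.8²·0.75 + 0.9²·0.68] + 1.4606 = 1.2158 + 1.4606 = 2.6764.
Reliability = 2.6764 / 3.1606 = 0.847.

0.847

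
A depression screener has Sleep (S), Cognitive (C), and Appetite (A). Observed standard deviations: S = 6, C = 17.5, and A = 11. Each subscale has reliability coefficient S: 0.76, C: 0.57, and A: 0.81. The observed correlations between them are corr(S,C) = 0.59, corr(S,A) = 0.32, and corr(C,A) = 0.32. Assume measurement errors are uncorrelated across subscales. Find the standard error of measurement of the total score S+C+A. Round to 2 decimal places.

Var(total) = 463.25 + 289.34 = 752.59.
True-score variance = 299.933 + 289.34 = 589.273, so reliability = 0.7830.
Error variance = 752.59 − 589.273 = 163.317; SEM = √163.317 = 12.78.

12.78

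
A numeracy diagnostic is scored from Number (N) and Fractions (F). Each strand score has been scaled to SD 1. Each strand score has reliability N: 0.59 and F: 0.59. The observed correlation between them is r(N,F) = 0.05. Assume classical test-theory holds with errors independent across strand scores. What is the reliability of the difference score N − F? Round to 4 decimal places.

Var(N−F) = 1 + 1 − 2·0.05 = 2 − 0.1 = 1.9.
With uncorrelated errors the cross-covariances are all true-score covariance, so they carry over unchanged; only the diagonal terms shrink to ρᵢσᵢ².
True-score variance = [0.59 + 0.59] − 0.1 = 1.18 − 0.1 = 1.08.
Reliability = 1.08 / 1.9 = 0.5684.

0.5684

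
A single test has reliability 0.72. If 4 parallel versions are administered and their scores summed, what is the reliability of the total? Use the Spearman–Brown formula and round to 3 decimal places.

0.911

ρ_k = kρ / (1 + (k−1)ρ) = 4·0.72 / (1 + 3·0.72) = 2.880 / 3.160 = 0.911.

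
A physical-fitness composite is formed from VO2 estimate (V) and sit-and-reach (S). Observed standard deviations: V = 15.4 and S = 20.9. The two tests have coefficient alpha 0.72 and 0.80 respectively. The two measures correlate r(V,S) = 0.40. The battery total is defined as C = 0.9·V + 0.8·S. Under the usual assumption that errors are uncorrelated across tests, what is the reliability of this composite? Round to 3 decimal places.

Var(C) = 0.9²·15.4² + 0.8²·20.9² + 2·[0.72·15.4·20.9·0.40] = 471.658 + 185.391 = 657.049.
Because errors are independent across components, Cov(Tᵢ,Tⱼ) = Cov(Xᵢ,Xⱼ); the off-diagonal part of the true-score variance is the same as above.
True-score variance = [0.9²·15.4²·0.72 + 0.8²·20.9²·0.80] + 185.391 = 361.958 + 185.391 = 547.35.
Reliability = 547.35 / 657.049 = 0.833.

0.833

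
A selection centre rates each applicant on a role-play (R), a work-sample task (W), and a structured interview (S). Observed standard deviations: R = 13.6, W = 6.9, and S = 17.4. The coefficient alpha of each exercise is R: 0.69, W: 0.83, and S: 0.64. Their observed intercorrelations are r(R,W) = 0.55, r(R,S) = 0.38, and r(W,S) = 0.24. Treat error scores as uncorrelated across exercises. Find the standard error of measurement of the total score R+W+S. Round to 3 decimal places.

Var(total) = 535.33 + 340.699 = 876.029.
True-score variance = 360.905 + 340.699 = 701.604, so reliability = 0.8009.
Error variance = 876.029 − 701.604 = 174.425; SEM = √174.425 = 13.207.

13.207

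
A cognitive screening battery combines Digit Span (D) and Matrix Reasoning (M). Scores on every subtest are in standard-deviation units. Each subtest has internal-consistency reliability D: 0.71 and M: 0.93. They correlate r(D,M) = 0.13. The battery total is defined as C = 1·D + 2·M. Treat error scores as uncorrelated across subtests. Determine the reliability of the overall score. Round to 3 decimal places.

0.897

Var(C) = 1 + 2² + 2·[2·0.13] = 5 + 0.52 = 5.52.
Under uncorrelated errors the observed covariances equal the true-score covariances, so only the own-variance terms attenuate.
True-score variance = [0.71 + 2²·0.93] + 0.52 = 4.43 + 0.52 = 4.95.
Reliability = 4.95 / 5.52 = 0.897.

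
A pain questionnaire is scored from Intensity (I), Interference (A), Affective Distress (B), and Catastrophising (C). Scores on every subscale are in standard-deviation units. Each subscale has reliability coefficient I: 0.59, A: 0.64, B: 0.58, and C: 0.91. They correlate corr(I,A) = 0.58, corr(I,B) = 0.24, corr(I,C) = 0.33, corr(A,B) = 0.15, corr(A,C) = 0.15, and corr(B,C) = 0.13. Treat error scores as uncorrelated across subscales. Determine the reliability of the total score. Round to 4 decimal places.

Var(I+A+B+C) = 4 + 2·[0.58 + 0.24 + 0.33 + 0.15 + 0.15 + 0.13] = 4 + 3.16 = 7.16.
With uncorrelated errors the cross-covariances are all true-score covariance, so they carry over unchanged; only the diagonal terms shrink to ρᵢσᵢ².
True-score variance = [0.59 + 0.64 + 0.58 + 0.91] + 3.16 = 2.72 + 3.16 = 5.88.
Reliability = 5.88 / 7.16 = 0.8212.

0.8212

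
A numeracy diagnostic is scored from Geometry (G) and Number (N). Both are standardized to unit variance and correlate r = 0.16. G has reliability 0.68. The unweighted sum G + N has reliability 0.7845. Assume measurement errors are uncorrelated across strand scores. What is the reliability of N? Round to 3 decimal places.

0.820

Var(G+N) = 2 + 2·0.16 = 2.320.
True-score variance = ρ_G + ρ_N + 2·0.16, so 0.7845 = (0.68 + ρ_N + 0.32) / 2.320.
ρ_N = 0.7845·2.320 − 0.68 − 0.32 = 0.820.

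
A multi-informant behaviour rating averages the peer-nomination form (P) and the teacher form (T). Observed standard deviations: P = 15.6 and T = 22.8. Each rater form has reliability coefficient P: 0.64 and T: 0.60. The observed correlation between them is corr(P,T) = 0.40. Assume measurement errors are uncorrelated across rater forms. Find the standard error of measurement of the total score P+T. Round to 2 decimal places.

Var(total) = 763.2 + 284.544 = 1047.74.
True-score variance = 467.654 + 284.544 = 752.198, so reliability = 0.7179.
Error variance = 1047.74 − 752.198 = 295.546; SEM = √295.546 = 17.19.

17.19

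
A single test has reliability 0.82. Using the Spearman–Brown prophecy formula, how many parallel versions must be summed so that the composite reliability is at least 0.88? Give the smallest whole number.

2

k ≥ ρ*(1−ρ₁)/(ρ₁(1−ρ*)) = 0.88·0.18 / (0.82·0.12) = 1.610.
Smallest integer k = 2.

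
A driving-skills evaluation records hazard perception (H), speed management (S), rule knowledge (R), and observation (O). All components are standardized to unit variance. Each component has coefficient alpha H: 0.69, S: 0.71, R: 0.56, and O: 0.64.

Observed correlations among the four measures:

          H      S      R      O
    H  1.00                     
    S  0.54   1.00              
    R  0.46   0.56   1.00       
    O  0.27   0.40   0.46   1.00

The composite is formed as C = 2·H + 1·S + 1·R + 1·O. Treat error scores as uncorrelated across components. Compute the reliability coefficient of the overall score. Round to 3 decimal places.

Var(C) = 2² + 1 + 1 + 1 + 2·[2·0.54 + 2·0.46 + 2·0.27 + 0.56 + 0.40 + 0.46] = 7 + 7.92 = 14.92.
Under uncorrelated errors the observed covariances equal the true-score covariances, so only the own-variance terms attenuate.
True-score variance = [2²·0.69 + 0.71 + 0.56 + 0.64] + 7.92 = 4.67 + 7.92 = 12.59.
Reliability = 12.59 / 14.92 = 0.844.

0.844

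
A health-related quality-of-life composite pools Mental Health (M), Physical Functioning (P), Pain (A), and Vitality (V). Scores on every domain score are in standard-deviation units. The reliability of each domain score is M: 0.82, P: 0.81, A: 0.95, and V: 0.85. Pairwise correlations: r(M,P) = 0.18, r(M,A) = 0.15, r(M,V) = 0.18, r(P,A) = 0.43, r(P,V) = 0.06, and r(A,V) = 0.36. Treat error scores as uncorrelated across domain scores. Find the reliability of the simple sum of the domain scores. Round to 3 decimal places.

Var(M+P+A+V) = 4 + 2·[0.18 + 0.15 + 0.18 + 0.43 + 0.06 + 0.36] = 4 + 2.72 = 6.72.
Under uncorrelated errors the observed covariances equal the true-score covariances, so only the own-variance terms attenuate.
True-score variance = [0.82 + 0.81 + 0.95 + 0.85] + 2.72 = 3.43 + 2.72 = 6.15.
Reliability = 6.15 / 6.72 = 0.915.

0.915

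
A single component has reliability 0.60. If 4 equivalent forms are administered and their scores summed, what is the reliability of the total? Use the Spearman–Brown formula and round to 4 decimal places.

ρ_k = kρ / (1 + (k−1)ρ) = 4·0.60 / (1 + 3·0.60) = 2.400 / 2.800 = 0.8571.

0.8571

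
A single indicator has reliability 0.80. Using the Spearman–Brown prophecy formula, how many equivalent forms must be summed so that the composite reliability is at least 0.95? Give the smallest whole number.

5

k ≥ ρ*(1−ρ₁)/(ρ₁(1−ρ*)) = 0.95·0.20 / (0.80·0.05) = 4.750.
Smallest integer k = 5.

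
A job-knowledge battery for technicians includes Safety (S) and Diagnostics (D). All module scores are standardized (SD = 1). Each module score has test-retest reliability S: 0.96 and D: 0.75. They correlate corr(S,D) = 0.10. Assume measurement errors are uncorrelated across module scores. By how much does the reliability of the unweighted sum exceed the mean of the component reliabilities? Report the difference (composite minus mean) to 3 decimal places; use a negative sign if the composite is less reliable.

0.013

Var(sum) = 2 + 0.2 = 2.2; true-score variance = 1.71 + 0.2 = 1.91; composite reliability = 0.8682.
Mean component reliability = 0.8550.
Difference = 0.8682 − 0.8550 = 0.013.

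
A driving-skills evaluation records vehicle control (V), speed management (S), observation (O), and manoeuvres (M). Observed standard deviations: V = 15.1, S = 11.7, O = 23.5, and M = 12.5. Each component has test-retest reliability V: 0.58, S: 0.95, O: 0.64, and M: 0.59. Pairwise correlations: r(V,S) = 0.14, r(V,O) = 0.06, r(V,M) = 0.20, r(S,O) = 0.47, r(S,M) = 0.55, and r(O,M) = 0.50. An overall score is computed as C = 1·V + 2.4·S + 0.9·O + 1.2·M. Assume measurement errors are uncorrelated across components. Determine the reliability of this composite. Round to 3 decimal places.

0.881

Var(C) = 15.1² + 2.4²·11.7² + 0.9²·23.5² + 1.2²·12.5² + 2·[2.4·15.1·11.7·0.14 + 0.9·15.1·23.5·0.06 + 1.2·15.1·12.5·0.20 + 2.16·11.7·23.5·0.47 + 2.88·11.7·12.5·0.55 + 1.08·23.5·12.5·0.50] = 1688.82 + 1586.47 = 3275.29.
Under uncorrelated errors the observed covariances equal the true-score covariances, so only the own-variance terms attenuate.
True-score variance = [15.1²·0.58 + 2.4²·11.7²·0.95 + 0.9²·23.5²·0.64 + 1.2²·12.5²·0.59] + 1586.47 = 1300.34 + 1586.47 = 2886.82.
Reliability = 2886.82 / 3275.29 = 0.881.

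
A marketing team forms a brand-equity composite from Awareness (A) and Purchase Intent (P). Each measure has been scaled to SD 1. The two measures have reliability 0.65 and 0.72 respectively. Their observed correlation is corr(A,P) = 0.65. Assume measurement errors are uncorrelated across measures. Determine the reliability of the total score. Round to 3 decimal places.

Var(A+P) = 2 + 2·[0.65] = 2 + 1.3 = 3.3.
With uncorrelated errors the cross-covariances are all true-score covariance, so they carry over unchanged; only the diagonal terms shrink to ρᵢσᵢ².
True-score variance = [0.65 + 0.72] + 1.3 = 1.37 + 1.3 = 2.67.
Reliability = 2.67 / 3.3 = 0.809.

0.809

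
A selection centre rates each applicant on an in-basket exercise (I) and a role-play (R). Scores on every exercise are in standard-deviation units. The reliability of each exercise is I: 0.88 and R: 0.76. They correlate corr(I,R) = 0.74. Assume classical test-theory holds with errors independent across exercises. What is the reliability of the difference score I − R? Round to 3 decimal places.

0.308

Var(I−R) = 1 + 1 − 2·0.74 = 2 − 1.48 = 0.52.
Under uncorrelated errors the observed covariances equal the true-score covariances, so only the own-variance terms attenuate.
True-score variance = [0.88 + 0.76] − 1.48 = 1.64 − 1.48 = 0.16.
Reliability = 0.16 / 0.52 = 0.308.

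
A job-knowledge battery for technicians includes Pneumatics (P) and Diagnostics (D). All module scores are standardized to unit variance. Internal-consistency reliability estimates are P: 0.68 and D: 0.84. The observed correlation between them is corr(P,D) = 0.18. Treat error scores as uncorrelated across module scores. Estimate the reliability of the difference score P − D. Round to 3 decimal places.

Var(P−D) = 1 + 1 − 2·0.18 = 2 − 0.36 = 1.64.
Under uncorrelated errors the observed covariances equal the true-score covariances, so only the own-variance terms attenuate.
True-score variance = [0.68 + 0.84] − 0.36 = 1.52 − 0.36 = 1.16.
Reliability = 1.16 / 1.64 = 0.707.

0.707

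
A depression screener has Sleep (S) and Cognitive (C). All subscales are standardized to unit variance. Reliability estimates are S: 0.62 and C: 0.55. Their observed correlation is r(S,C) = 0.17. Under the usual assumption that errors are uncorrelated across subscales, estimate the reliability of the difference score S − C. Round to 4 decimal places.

0.5000

Var(S−C) = 1 + 1 − 2·0.17 = 2 − 0.34 = 1.66.
Because errors are independent across components, Cov(Tᵢ,Tⱼ) = Cov(Xᵢ,Xⱼ); the off-diagonal part of the true-score variance is the same as above.
True-score variance = [0.62 + 0.55] − 0.34 = 1.17 − 0.34 = 0.83.
Reliability = 0.83 / 1.66 = 0.5000.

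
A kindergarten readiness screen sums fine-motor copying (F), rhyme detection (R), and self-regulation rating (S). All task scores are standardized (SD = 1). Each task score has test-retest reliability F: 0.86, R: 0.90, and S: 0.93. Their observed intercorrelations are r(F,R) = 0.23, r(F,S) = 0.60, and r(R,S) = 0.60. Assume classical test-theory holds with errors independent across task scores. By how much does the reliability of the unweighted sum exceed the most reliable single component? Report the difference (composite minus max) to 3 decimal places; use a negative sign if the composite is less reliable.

0.017

Var(sum) = 3 + 2.86 = 5.86; true-score variance = 2.69 + 2.86 = 5.55; composite reliability = 0.9471.
Max component reliability = 0.9300.
Difference = 0.9471 − 0.9300 = 0.017.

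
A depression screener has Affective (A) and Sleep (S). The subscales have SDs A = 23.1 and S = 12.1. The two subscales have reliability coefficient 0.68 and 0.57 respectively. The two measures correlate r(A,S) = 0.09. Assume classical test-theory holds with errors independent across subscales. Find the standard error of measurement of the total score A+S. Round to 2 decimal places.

Var(total) = 680.02 + 50.3118 = 730.332.
True-score variance = 446.308 + 50.3118 = 496.62, so reliability = 0.6800.
Error variance = 730.332 − 496.62 = 233.711; SEM = √233.711 = 15.29.

15.29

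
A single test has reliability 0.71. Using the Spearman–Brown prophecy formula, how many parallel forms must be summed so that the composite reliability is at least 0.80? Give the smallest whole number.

2

k ≥ ρ*(1−ρ₁)/(ρ₁(1−ρ*)) = 0.80·0.29 / (0.71·0.20) = 1.634.
Smallest integer k = 2.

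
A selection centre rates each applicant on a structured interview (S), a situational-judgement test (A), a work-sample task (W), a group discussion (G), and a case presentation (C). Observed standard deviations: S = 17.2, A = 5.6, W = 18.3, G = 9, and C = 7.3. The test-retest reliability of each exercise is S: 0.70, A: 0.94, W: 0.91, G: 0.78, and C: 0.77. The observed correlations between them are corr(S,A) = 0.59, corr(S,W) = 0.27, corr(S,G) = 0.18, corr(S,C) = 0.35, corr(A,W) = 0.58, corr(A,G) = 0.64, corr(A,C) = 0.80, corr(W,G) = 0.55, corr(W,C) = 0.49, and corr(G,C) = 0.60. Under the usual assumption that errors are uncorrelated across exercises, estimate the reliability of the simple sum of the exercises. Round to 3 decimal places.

0.919

Var(S+A+W+G+C) = 17.2² + 5.6² + 18.3² + 9² + 7.3² + 2·[17.2·5.6·0.59 + 17.2·18.3·0.27 + 17.2·9·0.18 + 17.2·7.3·0.35 + 5.6·18.3·0.58 + 5.6·9·0.64 + 5.6·7.3·0.80 + 18.3·9·0.55 + 18.3·7.3·0.49 + 9·7.3·0.60] = 796.38 + 1066.97 = 1863.35.
With uncorrelated errors the cross-covariances are all true-score covariance, so they carry over unchanged; only the diagonal terms shrink to ρᵢσᵢ².
True-score variance = [17.2²·0.70 + 5.6²·0.94 + 18.3²·0.91 + 9²·0.78 + 7.3²·0.77] + 1066.97 = 645.53 + 1066.97 = 1712.5.
Reliability = 1712.5 / 1863.35 = 0.919.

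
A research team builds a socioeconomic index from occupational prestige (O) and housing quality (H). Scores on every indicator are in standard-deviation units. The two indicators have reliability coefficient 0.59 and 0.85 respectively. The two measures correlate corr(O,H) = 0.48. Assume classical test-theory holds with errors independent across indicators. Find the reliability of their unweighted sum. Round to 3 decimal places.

0.811

Var(O+H) = 2 + 2·[0.48] = 2 + 0.96 = 2.96.
Because errors are independent across components, Cov(Tᵢ,Tⱼ) = Cov(Xᵢ,Xⱼ); the off-diagonal part of the true-score variance is the same as above.
True-score variance = [0.59 + 0.85] + 0.96 = 1.44 + 0.96 = 2.4.
Reliability = 2.4 / 2.96 = 0.811.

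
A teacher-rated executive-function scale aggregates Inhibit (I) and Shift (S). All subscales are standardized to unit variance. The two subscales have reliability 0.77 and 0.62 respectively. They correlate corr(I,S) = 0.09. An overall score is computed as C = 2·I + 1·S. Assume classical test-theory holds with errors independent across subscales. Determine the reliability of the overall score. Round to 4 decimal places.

Var(C) = 2² + 1 + 2·[2·0.09] = 5 + 0.36 = 5.36.
Under uncorrelated errors the observed covariances equal the true-score covariances, so only the own-variance terms attenuate.
True-score variance = [2²·0.77 + 0.62] + 0.36 = 3.7 + 0.36 = 4.06.
Reliability = 4.06 / 5.36 = 0.7575.

0.7575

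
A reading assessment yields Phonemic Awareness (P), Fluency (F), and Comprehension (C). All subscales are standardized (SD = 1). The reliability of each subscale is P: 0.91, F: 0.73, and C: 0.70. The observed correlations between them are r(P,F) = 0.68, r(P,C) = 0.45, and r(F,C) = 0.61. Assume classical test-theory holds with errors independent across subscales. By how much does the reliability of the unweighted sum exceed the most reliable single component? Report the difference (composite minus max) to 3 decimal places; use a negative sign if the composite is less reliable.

-0.012

Var(sum) = 3 + 3.48 = 6.48; true-score variance = 2.34 + 3.48 = 5.82; composite reliability = 0.8981.
Max component reliability = 0.9100.
Difference = 0.8981 − 0.9100 = -0.012.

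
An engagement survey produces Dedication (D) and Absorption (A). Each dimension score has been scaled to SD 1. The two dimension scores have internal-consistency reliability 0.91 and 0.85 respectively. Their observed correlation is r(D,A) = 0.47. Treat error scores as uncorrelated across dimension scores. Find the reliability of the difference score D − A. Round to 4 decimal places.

Var(D−A) = 1 + 1 − 2·0.47 = 2 − 0.94 = 1.06.
Because errors are independent across components, Cov(Tᵢ,Tⱼ) = Cov(Xᵢ,Xⱼ); the off-diagonal part of the true-score variance is the same as above.
True-score variance = [0.91 + 0.85] − 0.94 = 1.76 − 0.94 = 0.82.
Reliability = 0.82 / 1.06 = 0.7736.

0.7736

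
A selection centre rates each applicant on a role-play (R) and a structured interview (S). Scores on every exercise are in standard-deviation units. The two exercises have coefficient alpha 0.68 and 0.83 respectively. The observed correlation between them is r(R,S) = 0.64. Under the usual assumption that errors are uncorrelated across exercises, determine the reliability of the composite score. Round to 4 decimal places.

0.8506

Var(R+S) = 2 + 2·[0.64] = 2 + 1.28 = 3.28.
Under uncorrelated errors the observed covariances equal the true-score covariances, so only the own-variance terms attenuate.
True-score variance = [0.68 + 0.83] + 1.28 = 1.51 + 1.28 = 2.79.
Reliability = 2.79 / 3.28 = 0.8506.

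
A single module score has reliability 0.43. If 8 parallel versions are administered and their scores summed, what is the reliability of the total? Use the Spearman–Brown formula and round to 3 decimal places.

0.858

ρ_k = kρ / (1 + (k−1)ρ) = 8·0.43 / (1 + 7·0.43) = 3.440 / 4.010 = 0.858.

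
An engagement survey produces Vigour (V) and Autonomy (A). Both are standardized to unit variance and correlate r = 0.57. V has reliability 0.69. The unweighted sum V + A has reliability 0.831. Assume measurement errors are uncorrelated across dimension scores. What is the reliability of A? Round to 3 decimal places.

Var(V+A) = 2 + 2·0.57 = 3.140.
True-score variance = ρ_V + ρ_A + 2·0.57, so 0.831 = (0.69 + ρ_A + 1.14) / 3.140.
ρ_A = 0.831·3.140 − 0.69 − 1.14 = 0.779.

0.779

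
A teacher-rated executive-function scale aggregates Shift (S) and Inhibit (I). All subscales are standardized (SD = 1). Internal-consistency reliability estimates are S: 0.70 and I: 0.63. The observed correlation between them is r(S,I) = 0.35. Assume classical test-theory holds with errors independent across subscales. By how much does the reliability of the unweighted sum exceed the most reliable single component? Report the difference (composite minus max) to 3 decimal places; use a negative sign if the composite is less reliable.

0.052

Var(sum) = 2 + 0.7 = 2.7; true-score variance = 1.33 + 0.7 = 2.03; composite reliability = 0.7519.
Max component reliability = 0.7000.
Difference = 0.7519 − 0.7000 = 0.052.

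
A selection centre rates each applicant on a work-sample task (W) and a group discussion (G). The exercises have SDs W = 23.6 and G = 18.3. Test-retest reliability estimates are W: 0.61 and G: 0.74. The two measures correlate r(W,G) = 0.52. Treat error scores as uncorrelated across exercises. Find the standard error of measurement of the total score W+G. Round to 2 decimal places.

17.44

Var(total) = 891.85 + 449.155 = 1341.01.
True-score variance = 587.564 + 449.155 = 1036.72, so reliability = 0.7731.
Error variance = 1341.01 − 1036.72 = 304.286; SEM = √304.286 = 17.44.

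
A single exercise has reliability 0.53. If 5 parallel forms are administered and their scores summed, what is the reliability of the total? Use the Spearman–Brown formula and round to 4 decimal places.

ρ_k = kρ / (1 + (k−1)ρ) = 5·0.53 / (1 + 4·0.53) = 2.650 / 3.120 = 0.8494.

0.8494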